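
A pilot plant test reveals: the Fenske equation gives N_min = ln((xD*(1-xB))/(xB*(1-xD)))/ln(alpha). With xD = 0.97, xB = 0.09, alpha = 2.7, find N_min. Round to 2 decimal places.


N_min = ln((xD*(1-xB))/(xB*(1-xD))) / ln(alpha)
Numerator inside ln: 0.8827 / 0.0027 = 326.925926
ln(326.925926) = 5.789734
ln(alpha) = ln(2.7) = 0.993252
N_min = 5.789734 / 0.993252 = 5.83


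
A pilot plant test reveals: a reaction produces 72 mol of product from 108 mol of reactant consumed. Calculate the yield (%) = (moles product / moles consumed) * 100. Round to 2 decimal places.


Yield = (moles product / moles consumed) * 100%
Yield = (72 / 108) * 100
Yield = 0.6667 * 100
Yield = 66.67%


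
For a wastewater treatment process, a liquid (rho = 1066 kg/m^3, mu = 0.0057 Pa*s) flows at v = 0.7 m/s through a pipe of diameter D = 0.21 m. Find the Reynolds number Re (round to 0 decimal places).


Re = rho * v * D / mu
Re = 1066 * 0.7 * 0.21 / 0.0057
Re = 156.702 / 0.0057
Re = 27492


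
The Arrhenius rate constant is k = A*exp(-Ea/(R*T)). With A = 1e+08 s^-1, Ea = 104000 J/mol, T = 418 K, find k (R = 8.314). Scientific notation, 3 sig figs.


k = A * exp(-Ea/(R*T))
k = 1e+08 * exp(-104000 / (8.314 * 418))
k = 1e+08 * exp(-29.925887)
k = 1.01e-05


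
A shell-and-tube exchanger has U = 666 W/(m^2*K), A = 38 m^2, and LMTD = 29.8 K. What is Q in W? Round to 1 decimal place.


Q = U * A * LMTD
Q = 666 * 38 * 29.8
Q = 754178.4 W


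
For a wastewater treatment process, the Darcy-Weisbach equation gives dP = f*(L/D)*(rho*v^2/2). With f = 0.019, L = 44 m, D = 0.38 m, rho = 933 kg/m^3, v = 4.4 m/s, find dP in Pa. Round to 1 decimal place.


dP = f * (L/D) * (rho*v^2/2)
dP = 0.019 * (44/0.38) * (933*4.4^2/2)
L/D = 115.78947368
rho*v^2/2 = 933*19.36/2 = 9031.44
dP = 0.019 * 115.78947368 * 9031.44
dP = 19869.2 Pa


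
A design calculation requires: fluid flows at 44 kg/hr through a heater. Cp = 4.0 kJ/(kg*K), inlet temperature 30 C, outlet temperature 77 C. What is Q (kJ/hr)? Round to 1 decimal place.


Q = m_dot * Cp * (T2 - T1)
Q = 44 * 4.0 * (77 - 30)
Q = 44 * 4.0 * 47
Q = 8272.0 kJ/hr


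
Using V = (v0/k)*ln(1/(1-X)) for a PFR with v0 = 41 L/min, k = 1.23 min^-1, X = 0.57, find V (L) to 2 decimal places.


V = (v0/k) * ln(1/(1-X))
V = (41/1.23) * ln(1/(1-0.57))
V = 33.333333 * ln(2.325581)
V = 33.333333 * 0.84397
V = 28.13 L


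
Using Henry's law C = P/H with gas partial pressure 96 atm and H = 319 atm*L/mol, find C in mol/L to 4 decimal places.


C = P / H
C = 96 / 319
C = 0.3009 mol/L


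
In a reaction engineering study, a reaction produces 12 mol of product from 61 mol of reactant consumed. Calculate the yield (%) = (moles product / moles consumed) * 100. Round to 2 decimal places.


Yield = (moles product / moles consumed) * 100%
Yield = (12 / 61) * 100
Yield = 0.1967 * 100
Yield = 19.67%


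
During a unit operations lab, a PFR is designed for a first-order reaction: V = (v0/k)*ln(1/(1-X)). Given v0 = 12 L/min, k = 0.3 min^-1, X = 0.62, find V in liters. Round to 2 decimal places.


V = (v0/k) * ln(1/(1-X))
V = (12/0.3) * ln(1/(1-0.62))
V = 40.0 * ln(2.631579)
V = 40.0 * 0.967584
V = 38.70 L


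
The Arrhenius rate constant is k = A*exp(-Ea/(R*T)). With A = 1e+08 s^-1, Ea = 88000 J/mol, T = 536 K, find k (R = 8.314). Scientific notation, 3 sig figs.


k = A * exp(-Ea/(R*T))
k = 1e+08 * exp(-88000 / (8.314 * 536))
k = 1e+08 * exp(-19.747306)
k = 2.65e-01


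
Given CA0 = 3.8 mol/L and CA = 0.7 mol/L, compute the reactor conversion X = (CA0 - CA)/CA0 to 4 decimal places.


X = (CA0 - CA) / CA0
X = (3.8 - 0.7) / 3.8
X = 3.1 / 3.8
X = 0.8158


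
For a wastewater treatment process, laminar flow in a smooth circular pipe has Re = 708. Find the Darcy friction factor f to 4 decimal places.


f = 64 / Re
f = 64 / 708
f = 0.0904


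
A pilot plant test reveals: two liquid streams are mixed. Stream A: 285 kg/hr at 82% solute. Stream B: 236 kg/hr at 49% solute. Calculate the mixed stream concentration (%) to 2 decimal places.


Mass balance on solute: F1*x1 + F2*x2 = F3*x3
F3 = F1 + F2 = 285 + 236 = 521 kg/hr
x3 = (F1*x1 + F2*x2)/F3
x3 = (285*0.82 + 236*0.49) / 521
x3 = 67.05%


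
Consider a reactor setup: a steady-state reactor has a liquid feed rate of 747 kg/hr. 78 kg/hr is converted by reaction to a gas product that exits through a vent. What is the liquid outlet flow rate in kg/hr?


Steady-state mass balance on the main outlet: F_out = F_in - F_removed
F_out = 747 - 78
F_out = 669 kg/hr


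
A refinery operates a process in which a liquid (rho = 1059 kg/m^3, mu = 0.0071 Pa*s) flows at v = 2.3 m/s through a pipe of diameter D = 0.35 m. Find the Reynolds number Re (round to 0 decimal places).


Re = rho * v * D / mu
Re = 1059 * 2.3 * 0.35 / 0.0071
Re = 852.495 / 0.0071
Re = 120070


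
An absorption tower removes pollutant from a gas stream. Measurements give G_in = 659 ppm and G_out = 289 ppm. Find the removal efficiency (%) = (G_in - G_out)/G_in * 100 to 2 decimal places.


Efficiency = (G_in - G_out) / G_in * 100%
Efficiency = (659 - 289) / 659 * 100
Efficiency = 370 / 659 * 100
Efficiency = 56.15%


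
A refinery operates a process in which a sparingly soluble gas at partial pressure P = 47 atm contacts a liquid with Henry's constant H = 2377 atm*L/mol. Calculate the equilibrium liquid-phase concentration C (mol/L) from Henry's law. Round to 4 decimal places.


C = P / H
C = 47 / 2377
C = 0.0198 mol/L


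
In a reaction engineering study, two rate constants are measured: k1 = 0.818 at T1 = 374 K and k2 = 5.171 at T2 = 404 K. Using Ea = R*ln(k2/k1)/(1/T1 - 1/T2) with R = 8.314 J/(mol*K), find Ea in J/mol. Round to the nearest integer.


Ea = R * ln(k2/k1) / (1/T1 - 1/T2)
ln(k2/k1) = ln(5.171/0.818) = 1.843959
1/T1 - 1/T2 = 1/374 - 1/404 = 0.000198549267
Ea = 8.314 * 1.843959 / 0.000198549267
Ea = 77213 J/mol


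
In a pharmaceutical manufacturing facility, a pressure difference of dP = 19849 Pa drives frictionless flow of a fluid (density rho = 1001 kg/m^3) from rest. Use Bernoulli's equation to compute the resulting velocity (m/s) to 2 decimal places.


v = sqrt(2*dP/rho)
v = sqrt(2*19849/1001)
v = sqrt(39.658342)
v = 6.30 m/s


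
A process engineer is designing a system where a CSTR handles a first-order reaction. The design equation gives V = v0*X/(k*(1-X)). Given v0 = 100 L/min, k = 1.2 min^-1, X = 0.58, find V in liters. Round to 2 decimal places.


V = v0 * X / (k * (1 - X))
V = 100 * 0.58 / (1.2 * (1 - 0.58))
V = 58.0 / (1.2 * 0.42)
V = 58.0 / 0.504
V = 115.08 L


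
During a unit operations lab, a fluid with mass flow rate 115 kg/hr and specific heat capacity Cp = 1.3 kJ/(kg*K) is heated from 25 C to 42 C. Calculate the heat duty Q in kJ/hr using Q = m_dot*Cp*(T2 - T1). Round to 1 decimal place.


Q = m_dot * Cp * (T2 - T1)
Q = 115 * 1.3 * (42 - 25)
Q = 115 * 1.3 * 17
Q = 2541.5 kJ/hr


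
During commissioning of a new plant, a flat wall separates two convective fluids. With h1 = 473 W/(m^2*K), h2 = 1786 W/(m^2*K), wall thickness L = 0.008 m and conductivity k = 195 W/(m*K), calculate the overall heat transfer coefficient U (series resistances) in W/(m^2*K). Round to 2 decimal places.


1/U = 1/h1 + L/k + 1/h2
1/U = 1/473 + 0.008/195 + 1/1786
1/U = 0.0021141649 + 4.10256e-05 + 0.0005599104
1/U = 0.0027151009
U = 368.31 W/(m^2*K)


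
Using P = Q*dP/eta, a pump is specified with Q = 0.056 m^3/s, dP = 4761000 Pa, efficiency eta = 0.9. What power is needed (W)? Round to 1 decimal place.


P = Q * dP / eta
P = 0.056 * 4761000 / 0.9
P = 266616.0 / 0.9
P = 296240.0 W


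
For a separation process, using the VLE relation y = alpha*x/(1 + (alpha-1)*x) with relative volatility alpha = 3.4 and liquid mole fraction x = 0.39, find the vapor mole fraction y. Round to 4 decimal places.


y = alpha*x / (1 + (alpha-1)*x)
y = 3.4*0.39 / (1 + (3.4-1)*0.39)
y = 1.326 / (1 + 0.936)
y = 1.326 / 1.936
y = 0.6849


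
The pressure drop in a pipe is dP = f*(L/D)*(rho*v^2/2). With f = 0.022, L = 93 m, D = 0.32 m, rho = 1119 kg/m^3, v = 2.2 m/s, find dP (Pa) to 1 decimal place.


dP = f * (L/D) * (rho*v^2/2)
dP = 0.022 * (93/0.32) * (1119*2.2^2/2)
L/D = 290.625
rho*v^2/2 = 1119*4.84/2 = 2707.98
dP = 0.022 * 290.625 * 2707.98
dP = 17314.1 Pa


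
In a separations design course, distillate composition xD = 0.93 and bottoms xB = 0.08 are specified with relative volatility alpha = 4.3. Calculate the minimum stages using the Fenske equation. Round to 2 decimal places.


N_min = ln((xD*(1-xB))/(xB*(1-xD))) / ln(alpha)
Numerator inside ln: 0.8556 / 0.0056 = 152.785714
ln(152.785714) = 5.029036
ln(alpha) = ln(4.3) = 1.458615
N_min = 5.029036 / 1.458615 = 3.45


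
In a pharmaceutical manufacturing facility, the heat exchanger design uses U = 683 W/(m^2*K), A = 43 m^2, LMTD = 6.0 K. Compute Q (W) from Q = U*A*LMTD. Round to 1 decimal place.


Q = U * A * LMTD
Q = 683 * 43 * 6.0
Q = 176214.0 W


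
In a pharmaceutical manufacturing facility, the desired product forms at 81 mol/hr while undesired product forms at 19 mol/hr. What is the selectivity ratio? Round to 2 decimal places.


S = desired product rate / undesired product rate
S = 81 / 19
S = 4.26


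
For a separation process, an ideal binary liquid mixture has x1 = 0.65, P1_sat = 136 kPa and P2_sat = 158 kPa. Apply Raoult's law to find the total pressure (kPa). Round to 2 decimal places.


P = x1*P1_sat + x2*P2_sat
x2 = 1 - x1 = 1 - 0.65 = 0.35
P = 0.65*136 + 0.35*158
P = 88.4 + 55.3
P = 143.70 kPa


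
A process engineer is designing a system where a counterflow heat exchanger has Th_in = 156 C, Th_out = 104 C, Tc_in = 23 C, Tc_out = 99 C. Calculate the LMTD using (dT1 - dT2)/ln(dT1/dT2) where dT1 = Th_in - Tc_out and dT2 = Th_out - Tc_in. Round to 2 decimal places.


dT1 = Th_in - Tc_out = 156 - 99 = 57
dT2 = Th_out - Tc_in = 104 - 23 = 81
LMTD = (dT1 - dT2) / ln(dT1/dT2)
LMTD = (57 - 81) / ln(57/81)
LMTD = 68.30 K


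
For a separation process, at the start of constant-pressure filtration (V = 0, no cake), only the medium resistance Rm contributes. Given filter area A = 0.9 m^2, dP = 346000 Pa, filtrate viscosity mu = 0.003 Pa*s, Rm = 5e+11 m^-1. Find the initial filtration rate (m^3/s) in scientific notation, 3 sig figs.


rate = A * dP / (mu * Rm)
rate = 0.9 * 346000 / (0.003 * 5e+11)
rate = 311400.0 / 1.500e+09
rate = 2.08e-04 m^3/s


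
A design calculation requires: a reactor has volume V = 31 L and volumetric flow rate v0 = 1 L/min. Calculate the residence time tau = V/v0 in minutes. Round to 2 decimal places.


tau = V / v0
tau = 31 / 1
tau = 31.00 min


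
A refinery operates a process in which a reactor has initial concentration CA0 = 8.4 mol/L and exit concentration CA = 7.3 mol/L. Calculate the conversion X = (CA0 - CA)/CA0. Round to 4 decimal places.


X = (CA0 - CA) / CA0
X = (8.4 - 7.3) / 8.4
X = 1.1 / 8.4
X = 0.1310


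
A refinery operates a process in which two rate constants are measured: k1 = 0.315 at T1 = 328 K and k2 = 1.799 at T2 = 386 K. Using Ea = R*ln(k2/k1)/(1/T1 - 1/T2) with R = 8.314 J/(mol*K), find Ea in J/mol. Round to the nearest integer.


Ea = R * ln(k2/k1) / (1/T1 - 1/T2)
ln(k2/k1) = ln(1.799/0.315) = 1.7424136
1/T1 - 1/T2 = 1/328 - 1/386 = 0.000458106913
Ea = 8.314 * 1.7424136 / 0.000458106913
Ea = 31622 J/mol


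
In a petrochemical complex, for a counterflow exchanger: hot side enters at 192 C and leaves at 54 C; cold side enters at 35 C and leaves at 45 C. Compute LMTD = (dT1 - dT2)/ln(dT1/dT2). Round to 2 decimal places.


dT1 = Th_in - Tc_out = 192 - 45 = 147
dT2 = Th_out - Tc_in = 54 - 35 = 19
LMTD = (dT1 - dT2) / ln(dT1/dT2)
LMTD = (147 - 19) / ln(147/19)
LMTD = 62.56 K


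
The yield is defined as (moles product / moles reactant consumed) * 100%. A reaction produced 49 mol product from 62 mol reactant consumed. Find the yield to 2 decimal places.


Yield = (moles product / moles consumed) * 100%
Yield = (49 / 62) * 100
Yield = 0.7903 * 100
Yield = 79.03%


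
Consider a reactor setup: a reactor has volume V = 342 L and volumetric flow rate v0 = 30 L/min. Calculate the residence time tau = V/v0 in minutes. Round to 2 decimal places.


tau = V / v0
tau = 342 / 30
tau = 11.40 min


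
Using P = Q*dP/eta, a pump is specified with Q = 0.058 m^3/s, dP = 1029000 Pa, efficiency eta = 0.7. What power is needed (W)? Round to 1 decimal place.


P = Q * dP / eta
P = 0.058 * 1029000 / 0.7
P = 59682.0 / 0.7
P = 85260.0 W


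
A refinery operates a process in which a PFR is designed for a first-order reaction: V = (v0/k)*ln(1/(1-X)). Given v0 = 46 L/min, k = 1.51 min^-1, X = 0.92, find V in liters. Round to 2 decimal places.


V = (v0/k) * ln(1/(1-X))
V = (46/1.51) * ln(1/(1-0.92))
V = 30.463576 * ln(12.5)
V = 30.463576 * 2.525729
V = 76.94 L


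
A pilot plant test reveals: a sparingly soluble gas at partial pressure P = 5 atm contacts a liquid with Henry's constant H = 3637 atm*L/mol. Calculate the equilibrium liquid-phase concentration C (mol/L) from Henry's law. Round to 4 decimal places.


C = P / H
C = 5 / 3637
C = 0.0014 mol/L


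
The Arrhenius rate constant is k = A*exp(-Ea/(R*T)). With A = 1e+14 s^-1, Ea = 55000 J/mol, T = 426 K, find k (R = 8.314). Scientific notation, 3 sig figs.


k = A * exp(-Ea/(R*T))
k = 1e+14 * exp(-55000 / (8.314 * 426))
k = 1e+14 * exp(-15.528985)
k = 1.80e+07


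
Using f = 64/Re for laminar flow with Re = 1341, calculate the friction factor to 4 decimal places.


f = 64 / Re
f = 64 / 1341
f = 0.0477


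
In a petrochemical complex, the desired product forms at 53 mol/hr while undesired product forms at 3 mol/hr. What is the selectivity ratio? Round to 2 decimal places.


S = desired product rate / undesired product rate
S = 53 / 3
S = 17.67


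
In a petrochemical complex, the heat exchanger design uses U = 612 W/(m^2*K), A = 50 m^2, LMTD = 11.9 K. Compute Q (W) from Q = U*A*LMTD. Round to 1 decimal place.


Q = U * A * LMTD
Q = 612 * 50 * 11.9
Q = 364140.0 W


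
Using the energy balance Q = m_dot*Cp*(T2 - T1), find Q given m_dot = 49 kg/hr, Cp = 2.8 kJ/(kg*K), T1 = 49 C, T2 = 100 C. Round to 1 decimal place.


Q = m_dot * Cp * (T2 - T1)
Q = 49 * 2.8 * (100 - 49)
Q = 49 * 2.8 * 51
Q = 6997.2 kJ/hr


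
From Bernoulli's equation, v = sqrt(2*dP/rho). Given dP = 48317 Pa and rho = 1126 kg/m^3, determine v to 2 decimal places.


v = sqrt(2*dP/rho)
v = sqrt(2*48317/1126)
v = sqrt(85.820604)
v = 9.26 m/s


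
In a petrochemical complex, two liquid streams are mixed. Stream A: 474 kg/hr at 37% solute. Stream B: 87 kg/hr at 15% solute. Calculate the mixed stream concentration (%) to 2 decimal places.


Mass balance on solute: F1*x1 + F2*x2 = F3*x3
F3 = F1 + F2 = 474 + 87 = 561 kg/hr
x3 = (F1*x1 + F2*x2)/F3
x3 = (474*0.37 + 87*0.15) / 561
x3 = 33.59%


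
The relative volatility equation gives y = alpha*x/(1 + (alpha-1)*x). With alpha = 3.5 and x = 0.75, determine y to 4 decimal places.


y = alpha*x / (1 + (alpha-1)*x)
y = 3.5*0.75 / (1 + (3.5-1)*0.75)
y = 2.625 / (1 + 1.875)
y = 2.625 / 2.875
y = 0.9130


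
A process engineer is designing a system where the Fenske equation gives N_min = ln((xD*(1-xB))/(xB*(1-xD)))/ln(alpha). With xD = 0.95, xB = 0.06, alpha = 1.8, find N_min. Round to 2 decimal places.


N_min = ln((xD*(1-xB))/(xB*(1-xD))) / ln(alpha)
Numerator inside ln: 0.893 / 0.003 = 297.666667
ln(297.666667) = 5.695974
ln(alpha) = ln(1.8) = 0.587787
N_min = 5.695974 / 0.587787 = 9.69


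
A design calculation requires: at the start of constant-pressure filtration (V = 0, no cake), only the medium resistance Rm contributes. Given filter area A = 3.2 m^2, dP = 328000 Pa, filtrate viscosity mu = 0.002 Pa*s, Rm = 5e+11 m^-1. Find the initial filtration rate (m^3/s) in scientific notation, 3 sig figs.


rate = A * dP / (mu * Rm)
rate = 3.2 * 328000 / (0.002 * 5e+11)
rate = 1049600.0 / 1.000e+09
rate = 1.05e-03 m^3/s


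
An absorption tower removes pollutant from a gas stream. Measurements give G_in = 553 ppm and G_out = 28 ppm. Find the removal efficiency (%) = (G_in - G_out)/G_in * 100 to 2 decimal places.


Efficiency = (G_in - G_out) / G_in * 100%
Efficiency = (553 - 28) / 553 * 100
Efficiency = 525 / 553 * 100
Efficiency = 94.94%


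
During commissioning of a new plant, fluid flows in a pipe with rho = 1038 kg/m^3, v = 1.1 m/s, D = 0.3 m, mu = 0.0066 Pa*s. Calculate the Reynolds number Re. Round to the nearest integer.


Re = rho * v * D / mu
Re = 1038 * 1.1 * 0.3 / 0.0066
Re = 342.54 / 0.0066
Re = 51900


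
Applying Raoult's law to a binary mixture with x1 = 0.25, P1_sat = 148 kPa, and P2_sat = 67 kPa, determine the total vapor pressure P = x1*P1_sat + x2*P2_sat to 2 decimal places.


P = x1*P1_sat + x2*P2_sat
x2 = 1 - x1 = 1 - 0.25 = 0.75
P = 0.25*148 + 0.75*67
P = 37.0 + 50.25
P = 87.25 kPa


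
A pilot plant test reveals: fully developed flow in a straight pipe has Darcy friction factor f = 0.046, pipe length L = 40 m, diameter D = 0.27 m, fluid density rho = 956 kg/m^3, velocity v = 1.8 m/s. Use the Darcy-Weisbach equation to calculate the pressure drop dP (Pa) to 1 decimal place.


dP = f * (L/D) * (rho*v^2/2)
dP = 0.046 * (40/0.27) * (956*1.8^2/2)
L/D = 148.14814815
rho*v^2/2 = 956*3.24/2 = 1548.72
dP = 0.046 * 148.14814815 * 1548.72
dP = 10554.2 Pa


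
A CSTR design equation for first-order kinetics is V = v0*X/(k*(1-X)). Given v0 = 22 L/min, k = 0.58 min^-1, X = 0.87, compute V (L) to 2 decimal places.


V = v0 * X / (k * (1 - X))
V = 22 * 0.87 / (0.58 * (1 - 0.87))
V = 19.14 / (0.58 * 0.13)
V = 19.14 / 0.0754
V = 253.85 L


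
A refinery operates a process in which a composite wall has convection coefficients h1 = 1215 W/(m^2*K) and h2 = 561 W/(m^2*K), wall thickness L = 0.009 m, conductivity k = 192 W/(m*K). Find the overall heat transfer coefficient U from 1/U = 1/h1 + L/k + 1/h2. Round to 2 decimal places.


1/U = 1/h1 + L/k + 1/h2
1/U = 1/1215 + 0.009/192 + 1/561
1/U = 0.0008230453 + 4.6875e-05 + 0.0017825312
1/U = 0.0026524515
U = 377.01 W/(m^2*K)


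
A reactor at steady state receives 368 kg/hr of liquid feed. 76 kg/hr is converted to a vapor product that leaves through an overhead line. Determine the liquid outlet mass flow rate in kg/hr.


Steady-state mass balance on the main outlet: F_out = F_in - F_removed
F_out = 368 - 76
F_out = 292 kg/hr


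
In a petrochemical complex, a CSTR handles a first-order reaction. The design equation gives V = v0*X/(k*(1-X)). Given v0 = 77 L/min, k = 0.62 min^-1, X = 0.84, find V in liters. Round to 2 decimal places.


V = v0 * X / (k * (1 - X))
V = 77 * 0.84 / (0.62 * (1 - 0.84))
V = 64.68 / (0.62 * 0.16)
V = 64.68 / 0.0992
V = 652.02 L


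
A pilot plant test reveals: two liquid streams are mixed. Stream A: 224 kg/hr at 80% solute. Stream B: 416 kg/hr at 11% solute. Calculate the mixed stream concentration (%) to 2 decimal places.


Mass balance on solute: F1*x1 + F2*x2 = F3*x3
F3 = F1 + F2 = 224 + 416 = 640 kg/hr
x3 = (F1*x1 + F2*x2)/F3
x3 = (224*0.8 + 416*0.11) / 640
x3 = 35.15%


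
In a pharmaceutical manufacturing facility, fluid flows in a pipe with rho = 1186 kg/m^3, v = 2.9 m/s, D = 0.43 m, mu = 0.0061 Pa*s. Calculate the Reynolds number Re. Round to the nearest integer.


Re = rho * v * D / mu
Re = 1186 * 2.9 * 0.43 / 0.0061
Re = 1478.942 / 0.0061
Re = 242450


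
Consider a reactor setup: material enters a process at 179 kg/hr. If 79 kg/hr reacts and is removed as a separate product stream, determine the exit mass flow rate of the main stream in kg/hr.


Steady-state mass balance on the main outlet: F_out = F_in - F_removed
F_out = 179 - 79
F_out = 100 kg/hr


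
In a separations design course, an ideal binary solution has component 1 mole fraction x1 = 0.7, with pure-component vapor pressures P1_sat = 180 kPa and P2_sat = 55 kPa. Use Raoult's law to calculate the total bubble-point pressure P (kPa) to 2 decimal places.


P = x1*P1_sat + x2*P2_sat
x2 = 1 - x1 = 1 - 0.7 = 0.3
P = 0.7*180 + 0.3*55
P = 126.0 + 16.5
P = 142.50 kPa


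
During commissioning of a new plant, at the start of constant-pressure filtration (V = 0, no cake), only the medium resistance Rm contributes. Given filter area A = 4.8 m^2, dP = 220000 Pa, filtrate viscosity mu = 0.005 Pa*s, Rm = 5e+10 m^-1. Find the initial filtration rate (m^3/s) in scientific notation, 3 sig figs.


rate = A * dP / (mu * Rm)
rate = 4.8 * 220000 / (0.005 * 5e+10)
rate = 1056000.0 / 2.500e+08
rate = 4.22e-03 m^3/s


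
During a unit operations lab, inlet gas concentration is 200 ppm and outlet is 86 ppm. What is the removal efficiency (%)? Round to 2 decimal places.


Efficiency = (G_in - G_out) / G_in * 100%
Efficiency = (200 - 86) / 200 * 100
Efficiency = 114 / 200 * 100
Efficiency = 57.00%


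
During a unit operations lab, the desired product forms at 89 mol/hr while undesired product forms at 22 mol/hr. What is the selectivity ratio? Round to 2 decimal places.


S = desired product rate / undesired product rate
S = 89 / 22
S = 4.05


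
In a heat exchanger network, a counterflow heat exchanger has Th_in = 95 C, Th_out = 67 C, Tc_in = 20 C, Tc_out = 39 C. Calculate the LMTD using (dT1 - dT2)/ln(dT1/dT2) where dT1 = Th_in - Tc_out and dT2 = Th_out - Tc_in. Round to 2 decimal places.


dT1 = Th_in - Tc_out = 95 - 39 = 56
dT2 = Th_out - Tc_in = 67 - 20 = 47
LMTD = (dT1 - dT2) / ln(dT1/dT2)
LMTD = (56 - 47) / ln(56/47)
LMTD = 51.37 K


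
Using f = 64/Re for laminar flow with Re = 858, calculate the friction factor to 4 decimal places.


f = 64 / Re
f = 64 / 858
f = 0.0746


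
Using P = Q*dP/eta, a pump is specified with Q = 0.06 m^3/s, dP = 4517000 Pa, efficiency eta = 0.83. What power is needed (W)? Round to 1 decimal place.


P = Q * dP / eta
P = 0.06 * 4517000 / 0.83
P = 271020.0 / 0.83
P = 326530.1 W


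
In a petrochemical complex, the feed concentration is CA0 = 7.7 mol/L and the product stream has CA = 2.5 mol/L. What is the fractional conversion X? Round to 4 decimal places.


X = (CA0 - CA) / CA0
X = (7.7 - 2.5) / 7.7
X = 5.2 / 7.7
X = 0.6753


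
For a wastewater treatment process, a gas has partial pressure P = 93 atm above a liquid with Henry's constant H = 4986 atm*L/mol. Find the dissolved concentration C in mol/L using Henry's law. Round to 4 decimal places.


C = P / H
C = 93 / 4986
C = 0.0187 mol/L


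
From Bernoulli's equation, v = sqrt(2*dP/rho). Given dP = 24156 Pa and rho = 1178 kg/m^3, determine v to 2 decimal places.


v = sqrt(2*dP/rho)
v = sqrt(2*24156/1178)
v = sqrt(41.011885)
v = 6.40 m/s


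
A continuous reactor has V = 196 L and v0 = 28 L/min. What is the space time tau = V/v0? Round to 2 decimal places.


tau = V / v0
tau = 196 / 28
tau = 7.00 min


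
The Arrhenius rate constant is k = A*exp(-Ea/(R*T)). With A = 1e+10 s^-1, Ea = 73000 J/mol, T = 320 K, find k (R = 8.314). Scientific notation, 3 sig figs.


k = A * exp(-Ea/(R*T))
k = 1e+10 * exp(-73000 / (8.314 * 320))
k = 1e+10 * exp(-27.438658)
k = 1.21e-02


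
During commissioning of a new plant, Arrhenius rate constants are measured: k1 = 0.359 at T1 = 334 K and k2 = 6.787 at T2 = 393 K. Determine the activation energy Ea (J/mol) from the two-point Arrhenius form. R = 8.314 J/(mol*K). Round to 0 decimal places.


Ea = R * ln(k2/k1) / (1/T1 - 1/T2)
ln(k2/k1) = ln(6.787/0.359) = 2.9394419
1/T1 - 1/T2 = 1/334 - 1/393 = 0.000449482714
Ea = 8.314 * 2.9394419 / 0.000449482714
Ea = 54370 J/mol


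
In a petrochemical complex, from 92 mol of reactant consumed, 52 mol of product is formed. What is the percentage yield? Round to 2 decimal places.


Yield = (moles product / moles consumed) * 100%
Yield = (52 / 92) * 100
Yield = 0.5652 * 100
Yield = 56.52%


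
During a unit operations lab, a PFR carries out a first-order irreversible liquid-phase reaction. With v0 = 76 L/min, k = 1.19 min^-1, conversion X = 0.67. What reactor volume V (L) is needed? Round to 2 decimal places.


V = (v0/k) * ln(1/(1-X))
V = (76/1.19) * ln(1/(1-0.67))
V = 63.865546 * ln(3.030303)
V = 63.865546 * 1.108663
V = 70.81 L


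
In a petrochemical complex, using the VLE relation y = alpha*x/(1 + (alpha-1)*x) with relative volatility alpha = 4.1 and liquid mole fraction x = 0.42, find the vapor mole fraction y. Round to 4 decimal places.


y = alpha*x / (1 + (alpha-1)*x)
y = 4.1*0.42 / (1 + (4.1-1)*0.42)
y = 1.722 / (1 + 1.302)
y = 1.722 / 2.302
y = 0.7480


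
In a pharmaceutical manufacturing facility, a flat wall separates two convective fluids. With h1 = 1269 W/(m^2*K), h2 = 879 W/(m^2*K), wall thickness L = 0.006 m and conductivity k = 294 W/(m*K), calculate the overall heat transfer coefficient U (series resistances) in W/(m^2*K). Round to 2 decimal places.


1/U = 1/h1 + L/k + 1/h2
1/U = 1/1269 + 0.006/294 + 1/879
1/U = 0.0007880221 + 2.04082e-05 + 0.0011376564
1/U = 0.0019460867
U = 513.85 W/(m^2*K)


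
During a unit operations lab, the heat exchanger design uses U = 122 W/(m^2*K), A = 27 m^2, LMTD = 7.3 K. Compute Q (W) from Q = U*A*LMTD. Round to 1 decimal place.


Q = U * A * LMTD
Q = 122 * 27 * 7.3
Q = 24046.2 W


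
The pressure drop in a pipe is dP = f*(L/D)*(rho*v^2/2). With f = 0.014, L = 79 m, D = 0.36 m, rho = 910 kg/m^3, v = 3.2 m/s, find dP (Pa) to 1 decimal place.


dP = f * (L/D) * (rho*v^2/2)
dP = 0.014 * (79/0.36) * (910*3.2^2/2)
L/D = 219.44444444
rho*v^2/2 = 910*10.24/2 = 4659.2
dP = 0.014 * 219.44444444 * 4659.2
dP = 14314.1 Pa


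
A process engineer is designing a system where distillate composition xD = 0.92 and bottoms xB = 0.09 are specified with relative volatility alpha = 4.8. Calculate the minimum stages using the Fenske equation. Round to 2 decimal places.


N_min = ln((xD*(1-xB))/(xB*(1-xD))) / ln(alpha)
Numerator inside ln: 0.8372 / 0.0072 = 116.277778
ln(116.277778) = 4.755982
ln(alpha) = ln(4.8) = 1.568616
N_min = 4.755982 / 1.568616 = 3.03


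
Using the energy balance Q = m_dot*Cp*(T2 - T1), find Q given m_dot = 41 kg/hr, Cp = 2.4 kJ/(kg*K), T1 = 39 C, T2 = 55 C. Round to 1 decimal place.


Q = m_dot * Cp * (T2 - T1)
Q = 41 * 2.4 * (55 - 39)
Q = 41 * 2.4 * 16
Q = 1574.4 kJ/hr


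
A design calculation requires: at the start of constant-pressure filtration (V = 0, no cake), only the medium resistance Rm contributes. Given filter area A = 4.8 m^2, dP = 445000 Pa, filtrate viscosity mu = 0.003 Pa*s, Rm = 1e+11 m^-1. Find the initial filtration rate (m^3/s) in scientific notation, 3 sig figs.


rate = A * dP / (mu * Rm)
rate = 4.8 * 445000 / (0.003 * 1e+11)
rate = 2136000.0 / 3.000e+08
rate = 7.12e-03 m^3/s


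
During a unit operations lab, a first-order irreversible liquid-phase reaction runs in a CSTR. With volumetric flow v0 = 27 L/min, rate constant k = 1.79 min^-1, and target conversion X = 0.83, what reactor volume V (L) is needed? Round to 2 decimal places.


V = v0 * X / (k * (1 - X))
V = 27 * 0.83 / (1.79 * (1 - 0.83))
V = 22.41 / (1.79 * 0.17)
V = 22.41 / 0.3043
V = 73.64 L


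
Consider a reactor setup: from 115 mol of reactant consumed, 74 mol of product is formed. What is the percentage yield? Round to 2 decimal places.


Yield = (moles product / moles consumed) * 100%
Yield = (74 / 115) * 100
Yield = 0.6435 * 100
Yield = 64.35%


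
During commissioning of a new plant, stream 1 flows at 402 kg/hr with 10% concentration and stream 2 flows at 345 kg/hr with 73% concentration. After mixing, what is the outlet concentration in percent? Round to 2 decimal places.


Mass balance on solute: F1*x1 + F2*x2 = F3*x3
F3 = F1 + F2 = 402 + 345 = 747 kg/hr
x3 = (F1*x1 + F2*x2)/F3
x3 = (402*0.1 + 345*0.73) / 747
x3 = 39.10%


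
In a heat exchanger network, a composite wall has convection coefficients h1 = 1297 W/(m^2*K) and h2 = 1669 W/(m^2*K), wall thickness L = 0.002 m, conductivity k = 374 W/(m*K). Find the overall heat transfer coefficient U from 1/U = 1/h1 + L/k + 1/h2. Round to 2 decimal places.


1/U = 1/h1 + L/k + 1/h2
1/U = 1/1297 + 0.002/374 + 1/1669
1/U = 0.00077101 + 5.3476e-06 + 0.0005991612
1/U = 0.0013755188
U = 727.00 W/(m^2*K)


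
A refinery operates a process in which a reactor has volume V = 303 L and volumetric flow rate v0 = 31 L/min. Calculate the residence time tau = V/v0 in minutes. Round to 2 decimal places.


tau = V / v0
tau = 303 / 31
tau = 9.77 min


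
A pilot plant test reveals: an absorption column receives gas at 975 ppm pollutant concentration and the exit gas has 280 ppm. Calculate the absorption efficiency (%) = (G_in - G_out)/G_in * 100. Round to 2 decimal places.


Efficiency = (G_in - G_out) / G_in * 100%
Efficiency = (975 - 280) / 975 * 100
Efficiency = 695 / 975 * 100
Efficiency = 71.28%


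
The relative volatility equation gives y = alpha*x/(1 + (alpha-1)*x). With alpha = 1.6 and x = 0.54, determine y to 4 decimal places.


y = alpha*x / (1 + (alpha-1)*x)
y = 1.6*0.54 / (1 + (1.6-1)*0.54)
y = 0.864 / (1 + 0.324)
y = 0.864 / 1.324
y = 0.6526


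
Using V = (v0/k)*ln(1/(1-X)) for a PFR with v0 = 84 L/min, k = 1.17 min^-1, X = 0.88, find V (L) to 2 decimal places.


V = (v0/k) * ln(1/(1-X))
V = (84/1.17) * ln(1/(1-0.88))
V = 71.794872 * ln(8.333333)
V = 71.794872 * 2.120263
V = 152.22 L


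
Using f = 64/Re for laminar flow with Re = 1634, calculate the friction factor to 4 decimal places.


f = 64 / Re
f = 64 / 1634
f = 0.0392


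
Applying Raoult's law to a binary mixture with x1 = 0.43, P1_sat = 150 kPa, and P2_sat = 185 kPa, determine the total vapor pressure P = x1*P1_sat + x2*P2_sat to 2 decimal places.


P = x1*P1_sat + x2*P2_sat
x2 = 1 - x1 = 1 - 0.43 = 0.57
P = 0.43*150 + 0.57*185
P = 64.5 + 105.45
P = 169.95 kPa


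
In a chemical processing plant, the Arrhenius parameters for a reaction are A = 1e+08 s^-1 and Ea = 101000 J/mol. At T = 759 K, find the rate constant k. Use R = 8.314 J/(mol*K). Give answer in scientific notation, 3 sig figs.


k = A * exp(-Ea/(R*T))
k = 1e+08 * exp(-101000 / (8.314 * 759))
k = 1e+08 * exp(-16.005512)
k = 1.12e+01


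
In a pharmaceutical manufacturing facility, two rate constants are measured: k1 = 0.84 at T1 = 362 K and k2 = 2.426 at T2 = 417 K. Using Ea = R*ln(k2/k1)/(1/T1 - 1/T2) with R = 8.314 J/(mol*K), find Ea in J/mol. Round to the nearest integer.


Ea = R * ln(k2/k1) / (1/T1 - 1/T2)
ln(k2/k1) = ln(2.426/0.84) = 1.0605972
1/T1 - 1/T2 = 1/362 - 1/417 = 0.000364349404
Ea = 8.314 * 1.0605972 / 0.000364349404
Ea = 24202 J/mol


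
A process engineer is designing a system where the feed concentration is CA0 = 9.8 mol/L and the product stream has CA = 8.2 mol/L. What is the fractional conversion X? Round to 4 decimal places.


X = (CA0 - CA) / CA0
X = (9.8 - 8.2) / 9.8
X = 1.6 / 9.8
X = 0.1633


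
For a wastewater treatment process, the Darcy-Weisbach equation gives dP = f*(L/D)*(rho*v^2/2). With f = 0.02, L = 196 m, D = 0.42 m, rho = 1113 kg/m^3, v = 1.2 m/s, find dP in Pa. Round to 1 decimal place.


dP = f * (L/D) * (rho*v^2/2)
dP = 0.02 * (196/0.42) * (1113*1.2^2/2)
L/D = 466.66666667
rho*v^2/2 = 1113*1.44/2 = 801.36
dP = 0.02 * 466.66666667 * 801.36
dP = 7479.4 Pa


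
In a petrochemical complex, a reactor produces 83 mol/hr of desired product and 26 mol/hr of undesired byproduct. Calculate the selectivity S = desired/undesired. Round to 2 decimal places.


S = desired product rate / undesired product rate
S = 83 / 26
S = 3.19


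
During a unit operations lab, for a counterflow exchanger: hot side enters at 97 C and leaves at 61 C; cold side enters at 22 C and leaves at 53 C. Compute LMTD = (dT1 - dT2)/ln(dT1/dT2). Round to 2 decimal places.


dT1 = Th_in - Tc_out = 97 - 53 = 44
dT2 = Th_out - Tc_in = 61 - 22 = 39
LMTD = (dT1 - dT2) / ln(dT1/dT2)
LMTD = (44 - 39) / ln(44/39)
LMTD = 41.45 K


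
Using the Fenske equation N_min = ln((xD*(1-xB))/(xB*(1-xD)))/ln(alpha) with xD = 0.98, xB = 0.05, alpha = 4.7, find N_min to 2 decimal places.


N_min = ln((xD*(1-xB))/(xB*(1-xD))) / ln(alpha)
Numerator inside ln: 0.931 / 0.001 = 931.0
ln(931.0) = 6.836259
ln(alpha) = ln(4.7) = 1.547563
N_min = 6.836259 / 1.547563 = 4.42


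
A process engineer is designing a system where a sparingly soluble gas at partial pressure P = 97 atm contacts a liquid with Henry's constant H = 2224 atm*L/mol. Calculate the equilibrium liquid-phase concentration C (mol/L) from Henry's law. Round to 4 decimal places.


C = P / H
C = 97 / 2224
C = 0.0436 mol/L


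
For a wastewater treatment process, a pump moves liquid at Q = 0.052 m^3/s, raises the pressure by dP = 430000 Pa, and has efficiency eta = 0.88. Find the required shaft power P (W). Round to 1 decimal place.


P = Q * dP / eta
P = 0.052 * 430000 / 0.88
P = 22360.0 / 0.88
P = 25409.1 W


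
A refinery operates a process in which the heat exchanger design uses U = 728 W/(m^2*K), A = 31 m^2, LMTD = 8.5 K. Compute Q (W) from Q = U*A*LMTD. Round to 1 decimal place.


Q = U * A * LMTD
Q = 728 * 31 * 8.5
Q = 191828.0 W


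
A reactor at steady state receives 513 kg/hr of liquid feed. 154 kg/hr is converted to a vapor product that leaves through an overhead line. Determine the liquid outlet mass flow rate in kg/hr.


Steady-state mass balance on the main outlet: F_out = F_in - F_removed
F_out = 513 - 154
F_out = 359 kg/hr


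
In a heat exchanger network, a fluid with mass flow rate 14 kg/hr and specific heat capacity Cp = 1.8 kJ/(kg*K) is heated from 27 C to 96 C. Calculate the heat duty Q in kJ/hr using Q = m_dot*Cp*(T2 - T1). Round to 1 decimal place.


Q = m_dot * Cp * (T2 - T1)
Q = 14 * 1.8 * (96 - 27)
Q = 14 * 1.8 * 69
Q = 1738.8 kJ/hr


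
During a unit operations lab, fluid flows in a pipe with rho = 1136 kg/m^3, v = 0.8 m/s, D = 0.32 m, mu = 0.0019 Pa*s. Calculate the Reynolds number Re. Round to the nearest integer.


Re = rho * v * D / mu
Re = 1136 * 0.8 * 0.32 / 0.0019
Re = 290.816 / 0.0019
Re = 153061


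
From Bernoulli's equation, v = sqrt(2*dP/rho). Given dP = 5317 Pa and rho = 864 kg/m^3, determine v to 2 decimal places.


v = sqrt(2*dP/rho)
v = sqrt(2*5317/864)
v = sqrt(12.30787)
v = 3.51 m/s


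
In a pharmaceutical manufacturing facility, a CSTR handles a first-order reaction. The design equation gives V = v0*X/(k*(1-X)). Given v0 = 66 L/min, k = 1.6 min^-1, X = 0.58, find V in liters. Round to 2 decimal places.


V = v0 * X / (k * (1 - X))
V = 66 * 0.58 / (1.6 * (1 - 0.58))
V = 38.28 / (1.6 * 0.42)
V = 38.28 / 0.672
V = 56.96 L


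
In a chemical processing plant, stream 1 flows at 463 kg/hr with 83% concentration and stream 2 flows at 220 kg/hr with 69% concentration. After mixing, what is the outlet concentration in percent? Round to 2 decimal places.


Mass balance on solute: F1*x1 + F2*x2 = F3*x3
F3 = F1 + F2 = 463 + 220 = 683 kg/hr
x3 = (F1*x1 + F2*x2)/F3
x3 = (463*0.83 + 220*0.69) / 683
x3 = 78.49%


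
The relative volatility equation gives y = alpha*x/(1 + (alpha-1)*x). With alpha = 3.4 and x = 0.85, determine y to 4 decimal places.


y = alpha*x / (1 + (alpha-1)*x)
y = 3.4*0.85 / (1 + (3.4-1)*0.85)
y = 2.89 / (1 + 2.04)
y = 2.89 / 3.04
y = 0.9507


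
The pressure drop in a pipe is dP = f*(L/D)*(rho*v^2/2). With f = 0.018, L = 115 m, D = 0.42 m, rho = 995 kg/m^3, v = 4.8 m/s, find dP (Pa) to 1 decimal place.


dP = f * (L/D) * (rho*v^2/2)
dP = 0.018 * (115/0.42) * (995*4.8^2/2)
L/D = 273.80952381
rho*v^2/2 = 995*23.04/2 = 11462.4
dP = 0.018 * 273.80952381 * 11462.4
dP = 56493.3 Pa


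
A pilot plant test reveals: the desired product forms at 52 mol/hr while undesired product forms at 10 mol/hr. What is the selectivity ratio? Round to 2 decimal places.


S = desired product rate / undesired product rate
S = 52 / 10
S = 5.20


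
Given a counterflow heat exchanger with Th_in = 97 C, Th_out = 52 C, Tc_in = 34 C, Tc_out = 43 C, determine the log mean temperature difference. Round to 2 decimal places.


dT1 = Th_in - Tc_out = 97 - 43 = 54
dT2 = Th_out - Tc_in = 52 - 34 = 18
LMTD = (dT1 - dT2) / ln(dT1/dT2)
LMTD = (54 - 18) / ln(54/18)
LMTD = 32.77 K


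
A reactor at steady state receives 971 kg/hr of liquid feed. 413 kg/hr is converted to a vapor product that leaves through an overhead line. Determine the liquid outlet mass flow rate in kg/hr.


Steady-state mass balance on the main outlet: F_out = F_in - F_removed
F_out = 971 - 413
F_out = 558 kg/hr


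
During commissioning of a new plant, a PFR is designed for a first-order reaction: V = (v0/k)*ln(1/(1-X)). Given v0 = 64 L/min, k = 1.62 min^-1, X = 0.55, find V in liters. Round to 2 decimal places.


V = (v0/k) * ln(1/(1-X))
V = (64/1.62) * ln(1/(1-0.55))
V = 39.506173 * ln(2.222222)
V = 39.506173 * 0.798508
V = 31.55 L


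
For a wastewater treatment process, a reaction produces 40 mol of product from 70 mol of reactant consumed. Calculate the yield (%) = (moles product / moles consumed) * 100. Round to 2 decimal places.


Yield = (moles product / moles consumed) * 100%
Yield = (40 / 70) * 100
Yield = 0.5714 * 100
Yield = 57.14%


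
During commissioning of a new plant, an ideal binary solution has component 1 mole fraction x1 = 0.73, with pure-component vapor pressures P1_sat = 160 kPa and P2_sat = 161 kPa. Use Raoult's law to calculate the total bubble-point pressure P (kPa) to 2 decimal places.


P = x1*P1_sat + x2*P2_sat
x2 = 1 - x1 = 1 - 0.73 = 0.27
P = 0.73*160 + 0.27*161
P = 116.8 + 43.47
P = 160.27 kPa


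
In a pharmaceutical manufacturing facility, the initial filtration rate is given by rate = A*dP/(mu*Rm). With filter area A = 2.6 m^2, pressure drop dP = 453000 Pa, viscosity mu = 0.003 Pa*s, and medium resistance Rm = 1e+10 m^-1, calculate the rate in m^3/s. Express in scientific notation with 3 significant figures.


rate = A * dP / (mu * Rm)
rate = 2.6 * 453000 / (0.003 * 1e+10)
rate = 1177800.0 / 3.000e+07
rate = 3.93e-02 m^3/s


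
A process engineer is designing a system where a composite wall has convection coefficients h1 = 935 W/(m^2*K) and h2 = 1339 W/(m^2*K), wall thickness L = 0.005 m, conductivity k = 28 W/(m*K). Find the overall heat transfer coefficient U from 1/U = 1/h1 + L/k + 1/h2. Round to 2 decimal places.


1/U = 1/h1 + L/k + 1/h2
1/U = 1/935 + 0.005/28 + 1/1339
1/U = 0.0010695187 + 0.0001785714 + 0.000746826
1/U = 0.0019949161
U = 501.27 W/(m^2*K)


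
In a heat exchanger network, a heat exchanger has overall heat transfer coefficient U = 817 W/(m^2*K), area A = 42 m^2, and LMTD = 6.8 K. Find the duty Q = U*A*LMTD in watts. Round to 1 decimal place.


Q = U * A * LMTD
Q = 817 * 42 * 6.8
Q = 233335.2 W


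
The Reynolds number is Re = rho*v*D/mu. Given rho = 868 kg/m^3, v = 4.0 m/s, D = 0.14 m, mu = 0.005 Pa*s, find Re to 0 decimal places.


Re = rho * v * D / mu
Re = 868 * 4.0 * 0.14 / 0.005
Re = 486.08 / 0.005
Re = 97216


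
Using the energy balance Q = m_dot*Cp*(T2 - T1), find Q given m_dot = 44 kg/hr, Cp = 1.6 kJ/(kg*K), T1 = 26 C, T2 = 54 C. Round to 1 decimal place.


Q = m_dot * Cp * (T2 - T1)
Q = 44 * 1.6 * (54 - 26)
Q = 44 * 1.6 * 28
Q = 1971.2 kJ/hr


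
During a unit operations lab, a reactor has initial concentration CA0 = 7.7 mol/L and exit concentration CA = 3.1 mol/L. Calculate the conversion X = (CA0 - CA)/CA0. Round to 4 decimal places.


X = (CA0 - CA) / CA0
X = (7.7 - 3.1) / 7.7
X = 4.6 / 7.7
X = 0.5974


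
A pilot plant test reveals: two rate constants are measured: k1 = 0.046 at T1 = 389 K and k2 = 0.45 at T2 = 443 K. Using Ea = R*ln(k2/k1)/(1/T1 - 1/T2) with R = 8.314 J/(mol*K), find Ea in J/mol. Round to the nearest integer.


Ea = R * ln(k2/k1) / (1/T1 - 1/T2)
ln(k2/k1) = ln(0.45/0.046) = 2.2806062
1/T1 - 1/T2 = 1/389 - 1/443 = 0.000313357744
Ea = 8.314 * 2.2806062 / 0.000313357744
Ea = 60509 J/mol


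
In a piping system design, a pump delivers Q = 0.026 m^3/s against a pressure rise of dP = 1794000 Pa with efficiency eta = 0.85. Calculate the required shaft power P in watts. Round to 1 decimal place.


P = Q * dP / eta
P = 0.026 * 1794000 / 0.85
P = 46644.0 / 0.85
P = 54875.3 W
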